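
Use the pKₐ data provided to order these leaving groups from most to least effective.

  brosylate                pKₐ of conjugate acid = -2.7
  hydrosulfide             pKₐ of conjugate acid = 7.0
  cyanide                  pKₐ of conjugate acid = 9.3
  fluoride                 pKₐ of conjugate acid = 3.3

brosylate > fluoride > hydrosulfide > cyanide

Lower conjugate-acid pKₐ ⇒ weaker base ⇒ better leaving group.
Sorting by the given values: brosylate (-2.7), fluoride (3.3), hydrosulfide (7.0), cyanide (9.3).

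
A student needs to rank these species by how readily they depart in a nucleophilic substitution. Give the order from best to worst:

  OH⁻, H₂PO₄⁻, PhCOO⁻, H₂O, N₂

N₂: no meaningful conjugate acid; N₂ departs as an exceptionally stable neutral molecule
H₂O: pKₐ(H₃O⁺) ≈ -1.7 — neutral; leaves from a protonated alcohol (R–OH₂⁺)
H₂PO₄⁻: pKₐ(H₃PO₄) ≈ 2.1 — moderate base; biological leaving group after further activation
PhCOO⁻: pKₐ(C₆H₅COOH) ≈ 4.2 — aryl carboxylate
OH⁻: pKₐ(H₂O) ≈ 15.7 — strong base; essentially never leaves without prior activation

N₂ > H₂O > H₂PO₄⁻ > PhCOO⁻ > OH⁻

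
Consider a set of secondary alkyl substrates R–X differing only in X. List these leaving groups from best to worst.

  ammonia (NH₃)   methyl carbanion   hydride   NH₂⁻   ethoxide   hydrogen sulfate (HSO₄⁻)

hydrogen sulfate (HSO₄⁻) > ammonia (NH₃) > ethoxide > hydride > NH₂⁻ > methyl carbanion

hydrogen sulfate (HSO₄⁻): pKₐ(H₂SO₄) ≈ -3
ammonia (NH₃): pKₐ(NH₄⁺) ≈ 9.2
ethoxide: pKₐ(CH₃CH₂OH) ≈ 16 — strong base; alkoxides do not leave unassisted
hydride: pKₐ(H₂) ≈ 36
NH₂⁻: pKₐ(NH₃) ≈ 38
methyl carbanion: pKₐ(CH₄) ≈ 48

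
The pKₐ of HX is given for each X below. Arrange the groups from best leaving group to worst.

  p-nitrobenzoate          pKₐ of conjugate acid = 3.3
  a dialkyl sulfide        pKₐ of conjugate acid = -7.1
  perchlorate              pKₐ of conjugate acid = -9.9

perchlorate > a dialkyl sulfide > p-nitrobenzoate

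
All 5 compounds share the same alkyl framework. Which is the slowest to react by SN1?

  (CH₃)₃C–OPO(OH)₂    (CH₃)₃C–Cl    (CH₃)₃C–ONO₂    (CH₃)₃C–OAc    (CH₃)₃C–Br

(CH₃)₃C–OAc

Identical carbon frameworks mean the comparison reduces to leaving-group quality.
Leaving-group ability tracks the stability of the departed species; conjugate-acid pKₐ is the usual yardstick (lower pKₐ → better LG).
(CH₃)₃C–Br loses Br⁻: pKₐ(HBr) ≈ -9
(CH₃)₃C–Cl loses Cl⁻: pKₐ(HCl) ≈ -7
(CH₃)₃C–ONO₂ loses NO₃⁻: pKₐ(HNO₃) ≈ -1.3
(CH₃)₃C–OPO(OH)₂ loses H₂PO₄⁻: pKₐ(H₃PO₄) ≈ 2.1
(CH₃)₃C–OAc loses AcO⁻: pKₐ(CH₃COOH) ≈ 4.8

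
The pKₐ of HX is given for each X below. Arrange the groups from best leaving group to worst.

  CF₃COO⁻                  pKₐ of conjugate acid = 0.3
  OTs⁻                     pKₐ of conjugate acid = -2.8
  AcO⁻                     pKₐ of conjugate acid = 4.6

Lower conjugate-acid pKₐ ⇒ weaker base ⇒ better leaving group.
Sorting by the given values: OTs⁻ (-2.8), CF₃COO⁻ (0.3), AcO⁻ (4.6).

OTs⁻ > CF₃COO⁻ > AcO⁻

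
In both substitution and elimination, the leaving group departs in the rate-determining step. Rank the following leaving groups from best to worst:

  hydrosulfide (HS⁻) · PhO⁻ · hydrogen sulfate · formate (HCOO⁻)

Rank by basicity of the departing species: weakest base leaves most easily.
hydrogen sulfate: pKₐ(H₂SO₄) ≈ -3
formate (HCOO⁻): pKₐ(HCOOH) ≈ 3.8
hydrosulfide (HS⁻): pKₐ(H₂S) ≈ 7
PhO⁻: pKₐ(C₆H₅OH (phenol)) ≈ 10

hydrogen sulfate > formate (HCOO⁻) > hydrosulfide (HS⁻) > PhO⁻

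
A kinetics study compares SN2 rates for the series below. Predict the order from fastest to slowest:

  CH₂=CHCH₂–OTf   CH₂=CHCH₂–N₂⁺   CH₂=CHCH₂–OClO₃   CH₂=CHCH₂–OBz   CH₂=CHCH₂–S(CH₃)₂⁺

CH₂=CHCH₂–N₂⁺ > CH₂=CHCH₂–OTf > CH₂=CHCH₂–OClO₃ > CH₂=CHCH₂–S(CH₃)₂⁺ > CH₂=CHCH₂–OBz

Same R in every case — rank the leaving groups.
The more stable X⁻ (or X) is on its own — i.e. the weaker a base it is — the better a leaving group it makes.
CH₂=CHCH₂–N₂⁺ loses N₂: no meaningful conjugate acid; N₂ departs as an exceptionally stable neutral molecule
CH₂=CHCH₂–OTf loses OTf⁻: pKₐ(CF₃SO₃H (triflic acid)) ≈ -14
CH₂=CHCH₂–OClO₃ loses ClO₄⁻: pKₐ(HClO₄) ≈ -10
CH₂=CHCH₂–S(CH₃)₂⁺ loses SR'₂: pKₐ(R'₂SH⁺) ≈ -7
CH₂=CHCH₂–OBz loses PhCOO⁻: pKₐ(C₆H₅COOH) ≈ 4.2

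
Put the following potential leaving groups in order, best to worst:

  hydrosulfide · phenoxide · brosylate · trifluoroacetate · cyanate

The more stable X⁻ (or X) is on its own — i.e. the weaker a base it is — the better a leaving group it makes.
brosylate: pKₐ(p-BrC₆H₄SO₃H) ≈ -2.8 — arenesulfonate with a p-bromo substituent
trifluoroacetate: pKₐ(CF₃COOH) ≈ 0.2 — strongly electron-withdrawing CF₃ stabilises the carboxylate
cyanate: pKₐ(HOCN) ≈ 3.5 — resonance between N and O
hydrosulfide: pKₐ(H₂S) ≈ 7 — larger and more polarisable than the oxygen analogue
phenoxide: pKₐ(C₆H₅OH (phenol)) ≈ 10 — resonance into the ring helps, but still a poor LG

brosylate > trifluoroacetate > cyanate > hydrosulfide > phenoxide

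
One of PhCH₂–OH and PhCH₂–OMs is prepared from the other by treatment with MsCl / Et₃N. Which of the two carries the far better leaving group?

From PhCH₂–OH the departing group would be OH⁻ (pKₐ(H₂O) ≈ 15.7). Strong base; essentially never leaves without prior activation.
From PhCH₂–OMs the leaving group is OMs⁻ (pKₐ(CH₃SO₃H (MsOH)) ≈ -1.9). Resonance-delocalised alkanesulfonate.
Treatment with MsCl / Et₃N works by converting the hydroxyl into a mesylate, making PhCH₂–OMs enormously more reactive.

PhCH₂–OMs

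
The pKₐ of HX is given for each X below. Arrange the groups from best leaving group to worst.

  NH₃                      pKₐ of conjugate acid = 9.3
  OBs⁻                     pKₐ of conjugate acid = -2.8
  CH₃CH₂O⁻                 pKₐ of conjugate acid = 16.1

OBs⁻ > NH₃ > CH₃CH₂O⁻

Lower conjugate-acid pKₐ ⇒ weaker base ⇒ better leaving group.
Sorting by the given values: OBs⁻ (-2.8), NH₃ (9.3), CH₃CH₂O⁻ (16.1).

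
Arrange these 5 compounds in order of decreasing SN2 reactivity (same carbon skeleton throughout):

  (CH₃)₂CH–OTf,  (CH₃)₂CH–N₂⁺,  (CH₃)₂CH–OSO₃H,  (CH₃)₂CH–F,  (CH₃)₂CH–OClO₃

Identical carbon frameworks mean the comparison reduces to leaving-group quality.
Rank by basicity of the departing species: weakest base leaves most easily.
(CH₃)₂CH–N₂⁺ loses N₂: no meaningful conjugate acid; N₂ departs as an exceptionally stable neutral molecule
(CH₃)₂CH–OTf loses OTf⁻: pKₐ(CF₃SO₃H (triflic acid)) ≈ -14
(CH₃)₂CH–OClO₃ loses ClO₄⁻: pKₐ(HClO₄) ≈ -10
(CH₃)₂CH–OSO₃H loses HSO₄⁻: pKₐ(H₂SO₄) ≈ -3
(CH₃)₂CH–F loses F⁻: pKₐ(HF) ≈ 3.2

(CH₃)₂CH–N₂⁺ > (CH₃)₂CH–OTf > (CH₃)₂CH–OClO₃ > (CH₃)₂CH–OSO₃H > (CH₃)₂CH–F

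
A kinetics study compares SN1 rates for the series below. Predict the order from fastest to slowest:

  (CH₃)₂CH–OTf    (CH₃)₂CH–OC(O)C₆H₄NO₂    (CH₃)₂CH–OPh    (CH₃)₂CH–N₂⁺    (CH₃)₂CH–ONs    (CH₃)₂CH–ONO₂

The skeletons are identical, so relative rate is governed entirely by leaving-group ability.
A good leaving group is a weak base: the lower the pKₐ of its conjugate acid, the more readily it departs.
(CH₃)₂CH–N₂⁺ loses N₂: no meaningful conjugate acid; N₂ departs as an exceptionally stable neutral molecule
(CH₃)₂CH–OTf loses OTf⁻: pKₐ(CF₃SO₃H (triflic acid)) ≈ -14
(CH₃)₂CH–ONs loses ONs⁻: pKₐ(p-O₂NC₆H₄SO₃H) ≈ -3.5
(CH₃)₂CH–ONO₂ loses NO₃⁻: pKₐ(HNO₃) ≈ -1.3
(CH₃)₂CH–OC(O)C₆H₄NO₂ loses p-O₂N–C₆H₄–COO⁻: pKₐ(p-nitrobenzoic acid) ≈ 3.4
(CH₃)₂CH–OPh loses PhO⁻: pKₐ(C₆H₅OH (phenol)) ≈ 10

(CH₃)₂CH–N₂⁺ > (CH₃)₂CH–OTf > (CH₃)₂CH–ONs > (CH₃)₂CH–ONO₂ > (CH₃)₂CH–OC(O)C₆H₄NO₂ > (CH₃)₂CH–OPh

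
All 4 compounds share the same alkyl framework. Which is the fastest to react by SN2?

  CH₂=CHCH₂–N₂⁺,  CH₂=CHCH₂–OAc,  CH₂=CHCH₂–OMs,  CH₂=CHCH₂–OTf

CH₂=CHCH₂–N₂⁺

With the same alkyl group throughout, only the leaving group differentiates the rates.
The more stable X⁻ (or X) is on its own — i.e. the weaker a base it is — the better a leaving group it makes.
CH₂=CHCH₂–N₂⁺ loses N₂: no meaningful conjugate acid; N₂ departs as an exceptionally stable neutral molecule
CH₂=CHCH₂–OTf loses OTf⁻: pKₐ(CF₃SO₃H (triflic acid)) ≈ -14
CH₂=CHCH₂–OMs loses OMs⁻: pKₐ(CH₃SO₃H (MsOH)) ≈ -1.9
CH₂=CHCH₂–OAc loses AcO⁻: pKₐ(CH₃COOH) ≈ 4.8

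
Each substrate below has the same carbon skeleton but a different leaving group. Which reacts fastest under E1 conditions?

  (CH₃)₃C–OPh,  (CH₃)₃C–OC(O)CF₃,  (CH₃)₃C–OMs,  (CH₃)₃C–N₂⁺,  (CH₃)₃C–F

(CH₃)₃C–N₂⁺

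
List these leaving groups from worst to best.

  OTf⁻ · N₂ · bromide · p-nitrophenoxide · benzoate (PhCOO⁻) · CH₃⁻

CH₃⁻ < p-nitrophenoxide < benzoate (PhCOO⁻) < bromide < OTf⁻ < N₂

N₂: no meaningful conjugate acid; N₂ departs as an exceptionally stable neutral molecule
OTf⁻: pKₐ(CF₃SO₃H (triflic acid)) ≈ -14 — charge spread over three oxygens and a CF₃ group; the premier leaving group in synthesis
bromide: pKₐ(HBr) ≈ -9 — weak base; good leaving group
benzoate (PhCOO⁻): pKₐ(C₆H₅COOH) ≈ 4.2 — aryl carboxylate
p-nitrophenoxide: pKₐ(p-nitrophenol) ≈ 7.2 — nitro group delocalises the charge; the classic chromogenic LG
CH₃⁻: pKₐ(CH₄) ≈ 48 — unstabilised carbanion; the worst conceivable leaving group
Reversing gives the worst-to-best order requested.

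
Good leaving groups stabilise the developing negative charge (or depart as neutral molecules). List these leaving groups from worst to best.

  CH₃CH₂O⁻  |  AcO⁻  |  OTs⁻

A good leaving group is a weak base: the lower the pKₐ of its conjugate acid, the more readily it departs.
OTs⁻: pKₐ(p-CH₃C₆H₄SO₃H (TsOH)) ≈ -2.8
AcO⁻: pKₐ(CH₃COOH) ≈ 4.8 — resonance-stabilised but still a weak base
CH₃CH₂O⁻: pKₐ(CH₃CH₂OH) ≈ 16
Reversing gives the worst-to-best order requested.

CH₃CH₂O⁻ < AcO⁻ < OTs⁻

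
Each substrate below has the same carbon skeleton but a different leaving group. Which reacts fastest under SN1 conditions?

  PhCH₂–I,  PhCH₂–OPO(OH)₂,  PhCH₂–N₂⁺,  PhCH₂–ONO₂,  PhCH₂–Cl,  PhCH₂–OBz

PhCH₂–N₂⁺

Identical carbon frameworks mean the comparison reduces to leaving-group quality.
Leaving-group ability tracks the stability of the departed species; conjugate-acid pKₐ is the usual yardstick (lower pKₐ → better LG).
PhCH₂–N₂⁺ loses N₂: no meaningful conjugate acid; N₂ departs as an exceptionally stable neutral molecule
PhCH₂–I loses I⁻: pKₐ(HI) ≈ -10
PhCH₂–Cl loses Cl⁻: pKₐ(HCl) ≈ -7
PhCH₂–ONO₂ loses NO₃⁻: pKₐ(HNO₃) ≈ -1.3
PhCH₂–OPO(OH)₂ loses H₂PO₄⁻: pKₐ(H₃PO₄) ≈ 2.1
PhCH₂–OBz loses PhCOO⁻: pKₐ(C₆H₅COOH) ≈ 4.2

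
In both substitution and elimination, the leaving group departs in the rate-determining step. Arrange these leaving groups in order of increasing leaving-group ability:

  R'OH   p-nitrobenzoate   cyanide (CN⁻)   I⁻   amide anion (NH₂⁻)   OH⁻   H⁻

amide anion (NH₂⁻) < H⁻ < OH⁻ < cyanide (CN⁻) < p-nitrobenzoate < R'OH < I⁻

The more stable X⁻ (or X) is on its own — i.e. the weaker a base it is — the better a leaving group it makes.
I⁻: pKₐ(HI) ≈ -10 — large, highly polarisable; very weak base
R'OH: pKₐ(R'OH₂⁺) ≈ -2.4
p-nitrobenzoate: pKₐ(p-nitrobenzoic acid) ≈ 3.4
cyanide (CN⁻): pKₐ(HCN) ≈ 9.2
OH⁻: pKₐ(H₂O) ≈ 15.7 — strong base; essentially never leaves without prior activation
H⁻: pKₐ(H₂) ≈ 36 — extremely strong base; leaves only in special hydride-transfer contexts
amide anion (NH₂⁻): pKₐ(NH₃) ≈ 38
Reversing gives the worst-to-best order requested.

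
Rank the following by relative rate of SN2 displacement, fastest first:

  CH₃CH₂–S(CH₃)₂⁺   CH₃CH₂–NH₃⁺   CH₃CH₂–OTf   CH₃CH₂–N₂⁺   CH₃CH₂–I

CH₃CH₂–N₂⁺ > CH₃CH₂–OTf > CH₃CH₂–I > CH₃CH₂–S(CH₃)₂⁺ > CH₃CH₂–NH₃⁺

Same R in every case — rank the leaving groups.
Leaving-group ability tracks the stability of the departed species; conjugate-acid pKₐ is the usual yardstick (lower pKₐ → better LG).
CH₃CH₂–N₂⁺ loses N₂: no meaningful conjugate acid; N₂ departs as an exceptionally stable neutral molecule
CH₃CH₂–OTf loses OTf⁻: pKₐ(CF₃SO₃H (triflic acid)) ≈ -14
CH₃CH₂–I loses I⁻: pKₐ(HI) ≈ -10
CH₃CH₂–S(CH₃)₂⁺ loses SR'₂: pKₐ(R'₂SH⁺) ≈ -7
CH₃CH₂–NH₃⁺ loses NH₃: pKₐ(NH₄⁺) ≈ 9.2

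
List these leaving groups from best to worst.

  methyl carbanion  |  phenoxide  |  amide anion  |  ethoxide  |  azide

azide > phenoxide > ethoxide > amide anion > methyl carbanion

A good leaving group is a weak base: the lower the pKₐ of its conjugate acid, the more readily it departs.
azide: pKₐ(HN₃) ≈ 4.7 — linear, resonance-stabilised
phenoxide: pKₐ(C₆H₅OH (phenol)) ≈ 10 — resonance into the ring helps, but still a poor LG
ethoxide: pKₐ(CH₃CH₂OH) ≈ 16 — strong base; alkoxides do not leave unassisted
amide anion: pKₐ(NH₃) ≈ 38 — extremely strong base; never a leaving group
methyl carbanion: pKₐ(CH₄) ≈ 48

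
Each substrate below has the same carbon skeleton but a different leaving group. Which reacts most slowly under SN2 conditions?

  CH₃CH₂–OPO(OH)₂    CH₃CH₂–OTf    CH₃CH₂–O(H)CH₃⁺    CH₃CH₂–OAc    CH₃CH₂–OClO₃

CH₃CH₂–OAc

Identical carbon frameworks mean the comparison reduces to leaving-group quality.
A good leaving group is a weak base: the lower the pKₐ of its conjugate acid, the more readily it departs.
CH₃CH₂–OTf loses OTf⁻: pKₐ(CF₃SO₃H (triflic acid)) ≈ -14
CH₃CH₂–OClO₃ loses ClO₄⁻: pKₐ(HClO₄) ≈ -10
CH₃CH₂–O(H)CH₃⁺ loses R'OH: pKₐ(R'OH₂⁺) ≈ -2.4
CH₃CH₂–OPO(OH)₂ loses H₂PO₄⁻: pKₐ(H₃PO₄) ≈ 2.1
CH₃CH₂–OAc loses AcO⁻: pKₐ(CH₃COOH) ≈ 4.8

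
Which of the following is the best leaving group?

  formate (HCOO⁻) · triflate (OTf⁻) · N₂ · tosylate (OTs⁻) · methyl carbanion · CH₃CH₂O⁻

N₂

A good leaving group is a weak base: the lower the pKₐ of its conjugate acid, the more readily it departs.
N₂: no meaningful conjugate acid; N₂ departs as an exceptionally stable neutral molecule
triflate (OTf⁻): pKₐ(CF₃SO₃H (triflic acid)) ≈ -14
tosylate (OTs⁻): pKₐ(p-CH₃C₆H₄SO₃H (TsOH)) ≈ -2.8
formate (HCOO⁻): pKₐ(HCOOH) ≈ 3.8
CH₃CH₂O⁻: pKₐ(CH₃CH₂OH) ≈ 16
methyl carbanion: pKₐ(CH₄) ≈ 48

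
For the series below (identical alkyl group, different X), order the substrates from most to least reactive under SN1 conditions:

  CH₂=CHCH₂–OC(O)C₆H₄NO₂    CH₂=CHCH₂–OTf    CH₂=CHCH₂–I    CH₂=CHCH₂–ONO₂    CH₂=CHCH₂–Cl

CH₂=CHCH₂–OTf > CH₂=CHCH₂–I > CH₂=CHCH₂–Cl > CH₂=CHCH₂–ONO₂ > CH₂=CHCH₂–OC(O)C₆H₄NO₂

With the same alkyl group throughout, only the leaving group differentiates the rates.
Rank by basicity of the departing species: weakest base leaves most easily.
CH₂=CHCH₂–OTf loses OTf⁻: pKₐ(CF₃SO₃H (triflic acid)) ≈ -14
CH₂=CHCH₂–I loses I⁻: pKₐ(HI) ≈ -10
CH₂=CHCH₂–Cl loses Cl⁻: pKₐ(HCl) ≈ -7
CH₂=CHCH₂–ONO₂ loses NO₃⁻: pKₐ(HNO₃) ≈ -1.3
CH₂=CHCH₂–OC(O)C₆H₄NO₂ loses p-O₂N–C₆H₄–COO⁻: pKₐ(p-nitrobenzoic acid) ≈ 3.4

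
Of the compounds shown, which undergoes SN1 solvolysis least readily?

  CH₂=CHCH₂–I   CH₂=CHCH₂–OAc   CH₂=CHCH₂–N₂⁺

Same R in every case — rank the leaving groups.
The more stable X⁻ (or X) is on its own — i.e. the weaker a base it is — the better a leaving group it makes.
CH₂=CHCH₂–N₂⁺ loses N₂: no meaningful conjugate acid; N₂ departs as an exceptionally stable neutral molecule
CH₂=CHCH₂–I loses I⁻: pKₐ(HI) ≈ -10
CH₂=CHCH₂–OAc loses AcO⁻: pKₐ(CH₃COOH) ≈ 4.8

CH₂=CHCH₂–OAc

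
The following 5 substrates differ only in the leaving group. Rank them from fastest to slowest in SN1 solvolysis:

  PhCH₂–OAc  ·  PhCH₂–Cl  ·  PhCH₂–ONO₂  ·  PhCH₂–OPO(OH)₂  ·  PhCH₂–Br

With the same alkyl group throughout, only the leaving group differentiates the rates.
Leaving-group ability tracks the stability of the departed species; conjugate-acid pKₐ is the usual yardstick (lower pKₐ → better LG).
PhCH₂–Br loses Br⁻: pKₐ(HBr) ≈ -9
PhCH₂–Cl loses Cl⁻: pKₐ(HCl) ≈ -7
PhCH₂–ONO₂ loses NO₃⁻: pKₐ(HNO₃) ≈ -1.3
PhCH₂–OPO(OH)₂ loses H₂PO₄⁻: pKₐ(H₃PO₄) ≈ 2.1
PhCH₂–OAc loses AcO⁻: pKₐ(CH₃COOH) ≈ 4.8

PhCH₂–Br > PhCH₂–Cl > PhCH₂–ONO₂ > PhCH₂–OPO(OH)₂ > PhCH₂–OAc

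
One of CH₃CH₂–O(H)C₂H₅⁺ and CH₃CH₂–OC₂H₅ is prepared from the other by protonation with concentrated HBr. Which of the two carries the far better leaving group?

CH₃CH₂–O(H)C₂H₅⁺

From CH₃CH₂–OC₂H₅ the departing group would be CH₃CH₂O⁻ (pKₐ(CH₃CH₂OH) ≈ 16). Strong base; alkoxides do not leave unassisted.
From CH₃CH₂–O(H)C₂H₅⁺ the leaving group is R'OH (pKₐ(R'OH₂⁺) ≈ -2.4). Neutral; leaves from a protonated ether (an oxonium ion, R–O(H)R'⁺).
Protonation with concentrated HBr works by allowing neutral ethanol, rather than ethoxide, to depart, making CH₃CH₂–O(H)C₂H₅⁺ enormously more reactive.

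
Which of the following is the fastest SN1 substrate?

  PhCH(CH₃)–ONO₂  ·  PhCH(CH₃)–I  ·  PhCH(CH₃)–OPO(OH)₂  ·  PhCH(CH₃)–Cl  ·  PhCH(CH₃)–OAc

PhCH(CH₃)–I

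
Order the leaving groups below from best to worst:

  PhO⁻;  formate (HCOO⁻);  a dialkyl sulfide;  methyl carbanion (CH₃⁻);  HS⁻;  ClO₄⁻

ClO₄⁻ > a dialkyl sulfide > formate (HCOO⁻) > HS⁻ > PhO⁻ > methyl carbanion (CH₃⁻)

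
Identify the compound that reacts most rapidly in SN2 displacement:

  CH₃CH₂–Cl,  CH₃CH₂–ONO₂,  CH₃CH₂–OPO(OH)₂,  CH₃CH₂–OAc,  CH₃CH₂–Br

CH₃CH₂–Br

Identical carbon frameworks mean the comparison reduces to leaving-group quality.
Rank by basicity of the departing species: weakest base leaves most easily.
CH₃CH₂–Br loses Br⁻: pKₐ(HBr) ≈ -9
CH₃CH₂–Cl loses Cl⁻: pKₐ(HCl) ≈ -7
CH₃CH₂–ONO₂ loses NO₃⁻: pKₐ(HNO₃) ≈ -1.3
CH₃CH₂–OPO(OH)₂ loses H₂PO₄⁻: pKₐ(H₃PO₄) ≈ 2.1
CH₃CH₂–OAc loses AcO⁻: pKₐ(CH₃COOH) ≈ 4.8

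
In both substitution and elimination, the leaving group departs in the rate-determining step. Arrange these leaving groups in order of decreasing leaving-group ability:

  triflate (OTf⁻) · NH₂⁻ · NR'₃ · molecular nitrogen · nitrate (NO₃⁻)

molecular nitrogen > triflate (OTf⁻) > nitrate (NO₃⁻) > NR'₃ > NH₂⁻

Rank by basicity of the departing species: weakest base leaves most easily.
molecular nitrogen: no meaningful conjugate acid; N₂ departs as an exceptionally stable neutral molecule
triflate (OTf⁻): pKₐ(CF₃SO₃H (triflic acid)) ≈ -14 — charge spread over three oxygens and a CF₃ group; the premier leaving group in synthesis
nitrate (NO₃⁻): pKₐ(HNO₃) ≈ -1.3
NR'₃: pKₐ(R'₃NH⁺) ≈ 10.7 — neutral but still a fairly strong base; Hofmann-elimination LG
NH₂⁻: pKₐ(NH₃) ≈ 38 — extremely strong base; never a leaving group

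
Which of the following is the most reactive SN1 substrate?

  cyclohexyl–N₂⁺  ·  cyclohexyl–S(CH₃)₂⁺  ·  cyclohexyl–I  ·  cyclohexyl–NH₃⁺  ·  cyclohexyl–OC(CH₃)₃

The skeletons are identical, so relative rate is governed entirely by leaving-group ability.
Leaving-group ability tracks the stability of the departed species; conjugate-acid pKₐ is the usual yardstick (lower pKₐ → better LG).
cyclohexyl–N₂⁺ loses N₂: no meaningful conjugate acid; N₂ departs as an exceptionally stable neutral molecule
cyclohexyl–I loses I⁻: pKₐ(HI) ≈ -10
cyclohexyl–S(CH₃)₂⁺ loses SR'₂: pKₐ(R'₂SH⁺) ≈ -7
cyclohexyl–NH₃⁺ loses NH₃: pKₐ(NH₄⁺) ≈ 9.2
cyclohexyl–OC(CH₃)₃ loses (CH₃)₃CO⁻: pKₐ(t-BuOH) ≈ 18

cyclohexyl–N₂⁺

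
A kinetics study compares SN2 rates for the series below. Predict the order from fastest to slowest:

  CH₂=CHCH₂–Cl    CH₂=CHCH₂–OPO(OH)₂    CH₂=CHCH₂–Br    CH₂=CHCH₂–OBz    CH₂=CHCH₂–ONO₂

CH₂=CHCH₂–Br > CH₂=CHCH₂–Cl > CH₂=CHCH₂–ONO₂ > CH₂=CHCH₂–OPO(OH)₂ > CH₂=CHCH₂–OBz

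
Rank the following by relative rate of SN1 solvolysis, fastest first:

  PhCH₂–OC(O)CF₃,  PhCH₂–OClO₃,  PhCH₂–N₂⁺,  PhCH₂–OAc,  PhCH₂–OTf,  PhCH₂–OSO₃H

Identical carbon frameworks mean the comparison reduces to leaving-group quality.
Leaving-group ability tracks the stability of the departed species; conjugate-acid pKₐ is the usual yardstick (lower pKₐ → better LG).
PhCH₂–N₂⁺ loses N₂: no meaningful conjugate acid; N₂ departs as an exceptionally stable neutral molecule
PhCH₂–OTf loses OTf⁻: pKₐ(CF₃SO₃H (triflic acid)) ≈ -14
PhCH₂–OClO₃ loses ClO₄⁻: pKₐ(HClO₄) ≈ -10
PhCH₂–OSO₃H loses HSO₄⁻: pKₐ(H₂SO₄) ≈ -3
PhCH₂–OC(O)CF₃ loses CF₃COO⁻: pKₐ(CF₃COOH) ≈ 0.2
PhCH₂–OAc loses AcO⁻: pKₐ(CH₃COOH) ≈ 4.8

PhCH₂–N₂⁺ > PhCH₂–OTf > PhCH₂–OClO₃ > PhCH₂–OSO₃H > PhCH₂–OC(O)CF₃ > PhCH₂–OAc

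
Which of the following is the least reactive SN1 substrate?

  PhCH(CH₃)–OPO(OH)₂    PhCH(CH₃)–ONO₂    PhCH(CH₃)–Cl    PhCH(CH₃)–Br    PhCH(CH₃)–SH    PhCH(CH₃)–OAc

PhCH(CH₃)–SH

With the same alkyl group throughout, only the leaving group differentiates the rates.
Rank by basicity of the departing species: weakest base leaves most easily.
PhCH(CH₃)–Br loses Br⁻: pKₐ(HBr) ≈ -9
PhCH(CH₃)–Cl loses Cl⁻: pKₐ(HCl) ≈ -7
PhCH(CH₃)–ONO₂ loses NO₃⁻: pKₐ(HNO₃) ≈ -1.3
PhCH(CH₃)–OPO(OH)₂ loses H₂PO₄⁻: pKₐ(H₃PO₄) ≈ 2.1
PhCH(CH₃)–OAc loses AcO⁻: pKₐ(CH₃COOH) ≈ 4.8
PhCH(CH₃)–SH loses HS⁻: pKₐ(H₂S) ≈ 7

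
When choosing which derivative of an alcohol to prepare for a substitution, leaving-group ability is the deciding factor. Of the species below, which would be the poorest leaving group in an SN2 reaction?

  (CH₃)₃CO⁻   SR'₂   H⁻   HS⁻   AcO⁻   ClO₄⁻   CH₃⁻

CH₃⁻

A good leaving group is a weak base: the lower the pKₐ of its conjugate acid, the more readily it departs.
ClO₄⁻: pKₐ(HClO₄) ≈ -10
SR'₂: pKₐ(R'₂SH⁺) ≈ -7
AcO⁻: pKₐ(CH₃COOH) ≈ 4.8
HS⁻: pKₐ(H₂S) ≈ 7
(CH₃)₃CO⁻: pKₐ(t-BuOH) ≈ 18
H⁻: pKₐ(H₂) ≈ 36
CH₃⁻: pKₐ(CH₄) ≈ 48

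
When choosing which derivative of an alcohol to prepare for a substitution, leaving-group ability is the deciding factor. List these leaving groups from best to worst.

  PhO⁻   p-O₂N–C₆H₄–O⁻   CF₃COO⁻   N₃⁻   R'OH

Leaving-group ability tracks the stability of the departed species; conjugate-acid pKₐ is the usual yardstick (lower pKₐ → better LG).
R'OH: pKₐ(R'OH₂⁺) ≈ -2.4
CF₃COO⁻: pKₐ(CF₃COOH) ≈ 0.2
N₃⁻: pKₐ(HN₃) ≈ 4.7
p-O₂N–C₆H₄–O⁻: pKₐ(p-nitrophenol) ≈ 7.2
PhO⁻: pKₐ(C₆H₅OH (phenol)) ≈ 10

R'OH > CF₃COO⁻ > N₃⁻ > p-O₂N–C₆H₄–O⁻ > PhO⁻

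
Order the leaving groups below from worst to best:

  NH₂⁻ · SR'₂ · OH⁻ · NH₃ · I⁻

NH₂⁻ < OH⁻ < NH₃ < SR'₂ < I⁻

The more stable X⁻ (or X) is on its own — i.e. the weaker a base it is — the better a leaving group it makes.
I⁻: pKₐ(HI) ≈ -10
SR'₂: pKₐ(R'₂SH⁺) ≈ -7 — neutral; leaves from a sulfonium salt (R–SR'₂⁺)
NH₃: pKₐ(NH₄⁺) ≈ 9.2
OH⁻: pKₐ(H₂O) ≈ 15.7
NH₂⁻: pKₐ(NH₃) ≈ 38 — extremely strong base; never a leaving group
Reversing gives the worst-to-best order requested.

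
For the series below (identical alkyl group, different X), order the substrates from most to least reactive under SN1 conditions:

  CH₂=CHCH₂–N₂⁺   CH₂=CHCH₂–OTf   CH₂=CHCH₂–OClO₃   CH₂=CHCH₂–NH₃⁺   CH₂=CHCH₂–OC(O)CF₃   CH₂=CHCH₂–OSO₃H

With the same alkyl group throughout, only the leaving group differentiates the rates.
Leaving-group ability tracks the stability of the departed species; conjugate-acid pKₐ is the usual yardstick (lower pKₐ → better LG).
CH₂=CHCH₂–N₂⁺ loses N₂: no meaningful conjugate acid; N₂ departs as an exceptionally stable neutral molecule
CH₂=CHCH₂–OTf loses OTf⁻: pKₐ(CF₃SO₃H (triflic acid)) ≈ -14
CH₂=CHCH₂–OClO₃ loses ClO₄⁻: pKₐ(HClO₄) ≈ -10
CH₂=CHCH₂–OSO₃H loses HSO₄⁻: pKₐ(H₂SO₄) ≈ -3
CH₂=CHCH₂–OC(O)CF₃ loses CF₃COO⁻: pKₐ(CF₃COOH) ≈ 0.2
CH₂=CHCH₂–NH₃⁺ loses NH₃: pKₐ(NH₄⁺) ≈ 9.2

CH₂=CHCH₂–N₂⁺ > CH₂=CHCH₂–OTf > CH₂=CHCH₂–OClO₃ > CH₂=CHCH₂–OSO₃H > CH₂=CHCH₂–OC(O)CF₃ > CH₂=CHCH₂–NH₃⁺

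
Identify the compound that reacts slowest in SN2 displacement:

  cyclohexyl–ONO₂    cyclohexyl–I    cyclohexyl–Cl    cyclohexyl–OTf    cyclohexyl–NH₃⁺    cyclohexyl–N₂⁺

The skeletons are identical, so relative rate is governed entirely by leaving-group ability.
Rank by basicity of the departing species: weakest base leaves most easily.
cyclohexyl–N₂⁺ loses N₂: no meaningful conjugate acid; N₂ departs as an exceptionally stable neutral molecule
cyclohexyl–OTf loses OTf⁻: pKₐ(CF₃SO₃H (triflic acid)) ≈ -14
cyclohexyl–I loses I⁻: pKₐ(HI) ≈ -10
cyclohexyl–Cl loses Cl⁻: pKₐ(HCl) ≈ -7
cyclohexyl–ONO₂ loses NO₃⁻: pKₐ(HNO₃) ≈ -1.3
cyclohexyl–NH₃⁺ loses NH₃: pKₐ(NH₄⁺) ≈ 9.2

cyclohexyl–NH₃⁺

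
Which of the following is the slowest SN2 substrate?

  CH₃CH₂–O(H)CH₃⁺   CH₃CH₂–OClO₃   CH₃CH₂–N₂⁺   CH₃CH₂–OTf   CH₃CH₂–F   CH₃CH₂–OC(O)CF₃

Same R in every case — rank the leaving groups.
A good leaving group is a weak base: the lower the pKₐ of its conjugate acid, the more readily it departs.
CH₃CH₂–N₂⁺ loses N₂: no meaningful conjugate acid; N₂ departs as an exceptionally stable neutral molecule
CH₃CH₂–OTf loses OTf⁻: pKₐ(CF₃SO₃H (triflic acid)) ≈ -14
CH₃CH₂–OClO₃ loses ClO₄⁻: pKₐ(HClO₄) ≈ -10
CH₃CH₂–O(H)CH₃⁺ loses R'OH: pKₐ(R'OH₂⁺) ≈ -2.4
CH₃CH₂–OC(O)CF₃ loses CF₃COO⁻: pKₐ(CF₃COOH) ≈ 0.2
CH₃CH₂–F loses F⁻: pKₐ(HF) ≈ 3.2

CH₃CH₂–F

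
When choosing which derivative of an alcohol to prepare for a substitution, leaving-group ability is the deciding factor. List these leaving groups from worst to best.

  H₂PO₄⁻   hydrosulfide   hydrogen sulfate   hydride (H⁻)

hydride (H⁻) < hydrosulfide < H₂PO₄⁻ < hydrogen sulfate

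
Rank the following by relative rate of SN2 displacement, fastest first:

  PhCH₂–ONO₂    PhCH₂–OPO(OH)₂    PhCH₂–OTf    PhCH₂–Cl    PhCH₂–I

PhCH₂–OTf > PhCH₂–I > PhCH₂–Cl > PhCH₂–ONO₂ > PhCH₂–OPO(OH)₂

Same R in every case — rank the leaving groups.
Leaving-group ability tracks the stability of the departed species; conjugate-acid pKₐ is the usual yardstick (lower pKₐ → better LG).
PhCH₂–OTf loses OTf⁻: pKₐ(CF₃SO₃H (triflic acid)) ≈ -14
PhCH₂–I loses I⁻: pKₐ(HI) ≈ -10
PhCH₂–Cl loses Cl⁻: pKₐ(HCl) ≈ -7
PhCH₂–ONO₂ loses NO₃⁻: pKₐ(HNO₃) ≈ -1.3
PhCH₂–OPO(OH)₂ loses H₂PO₄⁻: pKₐ(H₃PO₄) ≈ 2.1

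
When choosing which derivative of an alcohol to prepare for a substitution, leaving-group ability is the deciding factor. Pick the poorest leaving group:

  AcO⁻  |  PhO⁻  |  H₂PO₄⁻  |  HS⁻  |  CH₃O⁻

H₂PO₄⁻: pKₐ(H₃PO₄) ≈ 2.1
AcO⁻: pKₐ(CH₃COOH) ≈ 4.8
HS⁻: pKₐ(H₂S) ≈ 7
PhO⁻: pKₐ(C₆H₅OH (phenol)) ≈ 10
CH₃O⁻: pKₐ(CH₃OH) ≈ 15.5

CH₃O⁻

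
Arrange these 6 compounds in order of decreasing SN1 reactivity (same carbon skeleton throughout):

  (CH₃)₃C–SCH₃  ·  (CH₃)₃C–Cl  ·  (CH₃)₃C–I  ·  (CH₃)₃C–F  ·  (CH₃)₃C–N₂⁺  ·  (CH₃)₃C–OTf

(CH₃)₃C–N₂⁺ > (CH₃)₃C–OTf > (CH₃)₃C–I > (CH₃)₃C–Cl > (CH₃)₃C–F > (CH₃)₃C–SCH₃

With the same alkyl group throughout, only the leaving group differentiates the rates.
Rank by basicity of the departing species: weakest base leaves most easily.
(CH₃)₃C–N₂⁺ loses N₂: no meaningful conjugate acid; N₂ departs as an exceptionally stable neutral molecule
(CH₃)₃C–OTf loses OTf⁻: pKₐ(CF₃SO₃H (triflic acid)) ≈ -14
(CH₃)₃C–I loses I⁻: pKₐ(HI) ≈ -10
(CH₃)₃C–Cl loses Cl⁻: pKₐ(HCl) ≈ -7
(CH₃)₃C–F loses F⁻: pKₐ(HF) ≈ 3.2
(CH₃)₃C–SCH₃ loses RS⁻: pKₐ(RSH (a thiol)) ≈ 10.5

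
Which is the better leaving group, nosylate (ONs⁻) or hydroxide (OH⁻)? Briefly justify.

nosylate (ONs⁻)

nosylate (ONs⁻) is the better leaving group.
pKₐ(p-O₂NC₆H₄SO₃H) ≈ -3.5 versus pKₐ(H₂O) ≈ 15.7: nosylate (ONs⁻) is the much weaker base.
P-nitro group further stabilises the sulfonate.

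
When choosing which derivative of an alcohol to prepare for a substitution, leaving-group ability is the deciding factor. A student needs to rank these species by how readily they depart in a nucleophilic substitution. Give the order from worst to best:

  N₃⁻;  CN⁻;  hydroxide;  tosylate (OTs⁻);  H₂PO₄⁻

hydroxide < CN⁻ < N₃⁻ < H₂PO₄⁻ < tosylate (OTs⁻)

tosylate (OTs⁻): pKₐ(p-CH₃C₆H₄SO₃H (TsOH)) ≈ -2.8
H₂PO₄⁻: pKₐ(H₃PO₄) ≈ 2.1 — moderate base; biological leaving group after further activation
N₃⁻: pKₐ(HN₃) ≈ 4.7
CN⁻: pKₐ(HCN) ≈ 9.2
hydroxide: pKₐ(H₂O) ≈ 15.7 — strong base; essentially never leaves without prior activation
Reversing gives the worst-to-best order requested.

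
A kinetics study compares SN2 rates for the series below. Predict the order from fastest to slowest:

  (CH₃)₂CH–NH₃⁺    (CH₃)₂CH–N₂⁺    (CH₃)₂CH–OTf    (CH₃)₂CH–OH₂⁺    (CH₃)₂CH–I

Identical carbon frameworks mean the comparison reduces to leaving-group quality.
A good leaving group is a weak base: the lower the pKₐ of its conjugate acid, the more readily it departs.
(CH₃)₂CH–N₂⁺ loses N₂: no meaningful conjugate acid; N₂ departs as an exceptionally stable neutral molecule
(CH₃)₂CH–OTf loses OTf⁻: pKₐ(CF₃SO₃H (triflic acid)) ≈ -14
(CH₃)₂CH–I loses I⁻: pKₐ(HI) ≈ -10
(CH₃)₂CH–OH₂⁺ loses H₂O: pKₐ(H₃O⁺) ≈ -1.7
(CH₃)₂CH–NH₃⁺ loses NH₃: pKₐ(NH₄⁺) ≈ 9.2

(CH₃)₂CH–N₂⁺ > (CH₃)₂CH–OTf > (CH₃)₂CH–I > (CH₃)₂CH–OH₂⁺ > (CH₃)₂CH–NH₃⁺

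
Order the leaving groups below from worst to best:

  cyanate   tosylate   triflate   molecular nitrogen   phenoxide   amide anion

amide anion < phenoxide < cyanate < tosylate < triflate < molecular nitrogen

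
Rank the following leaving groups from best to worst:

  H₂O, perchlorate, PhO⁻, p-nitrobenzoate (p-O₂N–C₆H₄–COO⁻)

A good leaving group is a weak base: the lower the pKₐ of its conjugate acid, the more readily it departs.
perchlorate: pKₐ(HClO₄) ≈ -10 — extremely weak base; rarely used for safety reasons
H₂O: pKₐ(H₃O⁺) ≈ -1.7
p-nitrobenzoate (p-O₂N–C₆H₄–COO⁻): pKₐ(p-nitrobenzoic acid) ≈ 3.4
PhO⁻: pKₐ(C₆H₅OH (phenol)) ≈ 10 — resonance into the ring helps, but still a poor LG

perchlorate > H₂O > p-nitrobenzoate (p-O₂N–C₆H₄–COO⁻) > PhO⁻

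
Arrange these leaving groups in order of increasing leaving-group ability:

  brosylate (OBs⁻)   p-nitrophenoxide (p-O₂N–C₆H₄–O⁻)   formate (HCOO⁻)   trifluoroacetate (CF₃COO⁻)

p-nitrophenoxide (p-O₂N–C₆H₄–O⁻) < formate (HCOO⁻) < trifluoroacetate (CF₃COO⁻) < brosylate (OBs⁻)

The more stable X⁻ (or X) is on its own — i.e. the weaker a base it is — the better a leaving group it makes.
brosylate (OBs⁻): pKₐ(p-BrC₆H₄SO₃H) ≈ -2.8
trifluoroacetate (CF₃COO⁻): pKₐ(CF₃COOH) ≈ 0.2 — strongly electron-withdrawing CF₃ stabilises the carboxylate
formate (HCOO⁻): pKₐ(HCOOH) ≈ 3.8 — resonance-stabilised carboxylate
p-nitrophenoxide (p-O₂N–C₆H₄–O⁻): pKₐ(p-nitrophenol) ≈ 7.2 — nitro group delocalises the charge; the classic chromogenic LG
The question asks for worst first, so the sequence is read in increasing leaving-group ability.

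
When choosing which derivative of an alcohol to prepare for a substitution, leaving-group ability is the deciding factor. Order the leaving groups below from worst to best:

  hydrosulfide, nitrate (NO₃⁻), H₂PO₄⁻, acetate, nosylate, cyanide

cyanide < hydrosulfide < acetate < H₂PO₄⁻ < nitrate (NO₃⁻) < nosylate

nosylate: pKₐ(p-O₂NC₆H₄SO₃H) ≈ -3.5
nitrate (NO₃⁻): pKₐ(HNO₃) ≈ -1.3
H₂PO₄⁻: pKₐ(H₃PO₄) ≈ 2.1
acetate: pKₐ(CH₃COOH) ≈ 4.8
hydrosulfide: pKₐ(H₂S) ≈ 7
cyanide: pKₐ(HCN) ≈ 9.2
The question asks for worst first, so the sequence is read in increasing leaving-group ability.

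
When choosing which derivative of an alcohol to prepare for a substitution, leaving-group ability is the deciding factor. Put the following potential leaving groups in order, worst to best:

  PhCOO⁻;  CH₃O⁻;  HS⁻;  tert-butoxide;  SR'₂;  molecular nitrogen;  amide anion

molecular nitrogen: no meaningful conjugate acid; N₂ departs as an exceptionally stable neutral molecule
SR'₂: pKₐ(R'₂SH⁺) ≈ -7
PhCOO⁻: pKₐ(C₆H₅COOH) ≈ 4.2
HS⁻: pKₐ(H₂S) ≈ 7
CH₃O⁻: pKₐ(CH₃OH) ≈ 15.5
tert-butoxide: pKₐ(t-BuOH) ≈ 18
amide anion: pKₐ(NH₃) ≈ 38
Listed from poorest to best leaving group as asked.

amide anion < tert-butoxide < CH₃O⁻ < HS⁻ < PhCOO⁻ < SR'₂ < molecular nitrogen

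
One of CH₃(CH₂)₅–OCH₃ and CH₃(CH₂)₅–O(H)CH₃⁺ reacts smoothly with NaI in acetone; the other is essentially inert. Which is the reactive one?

CH₃(CH₂)₅–O(H)CH₃⁺

From CH₃(CH₂)₅–OCH₃ the departing group would be CH₃O⁻ (pKₐ(CH₃OH) ≈ 15.5). Strong base; alkoxides do not leave unassisted.
From CH₃(CH₂)₅–O(H)CH₃⁺ the leaving group is R'OH (pKₐ(R'OH₂⁺) ≈ -2.4). Neutral; leaves from a protonated ether (an oxonium ion, R–O(H)R'⁺).
(In practice CH₃(CH₂)₅–O(H)CH₃⁺ is made from CH₃(CH₂)₅–OCH₃ by protonation with concentrated HI, allowing neutral methanol, rather than methoxide, to depart.)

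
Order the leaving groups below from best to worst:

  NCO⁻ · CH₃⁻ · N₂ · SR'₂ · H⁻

N₂ > SR'₂ > NCO⁻ > H⁻ > CH₃⁻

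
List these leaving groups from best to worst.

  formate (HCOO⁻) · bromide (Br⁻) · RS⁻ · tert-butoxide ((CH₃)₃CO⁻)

A good leaving group is a weak base: the lower the pKₐ of its conjugate acid, the more readily it departs.
bromide (Br⁻): pKₐ(HBr) ≈ -9
formate (HCOO⁻): pKₐ(HCOOH) ≈ 3.8 — resonance-stabilised carboxylate
RS⁻: pKₐ(RSH (a thiol)) ≈ 10.5
tert-butoxide ((CH₃)₃CO⁻): pKₐ(t-BuOH) ≈ 18

bromide (Br⁻) > formate (HCOO⁻) > RS⁻ > tert-butoxide ((CH₃)₃CO⁻)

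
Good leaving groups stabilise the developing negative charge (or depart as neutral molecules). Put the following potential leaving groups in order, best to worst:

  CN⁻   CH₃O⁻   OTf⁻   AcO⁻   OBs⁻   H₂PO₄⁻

OTf⁻ > OBs⁻ > H₂PO₄⁻ > AcO⁻ > CN⁻ > CH₃O⁻

Leaving-group ability tracks the stability of the departed species; conjugate-acid pKₐ is the usual yardstick (lower pKₐ → better LG).
OTf⁻: pKₐ(CF₃SO₃H (triflic acid)) ≈ -14
OBs⁻: pKₐ(p-BrC₆H₄SO₃H) ≈ -2.8 — arenesulfonate with a p-bromo substituent
H₂PO₄⁻: pKₐ(H₃PO₄) ≈ 2.1 — moderate base; biological leaving group after further activation
AcO⁻: pKₐ(CH₃COOH) ≈ 4.8 — resonance-stabilised but still a weak base
CN⁻: pKₐ(HCN) ≈ 9.2
CH₃O⁻: pKₐ(CH₃OH) ≈ 15.5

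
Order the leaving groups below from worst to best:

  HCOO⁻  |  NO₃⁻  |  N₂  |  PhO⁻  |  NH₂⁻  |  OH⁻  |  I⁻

NH₂⁻ < OH⁻ < PhO⁻ < HCOO⁻ < NO₃⁻ < I⁻ < N₂

Leaving-group ability tracks the stability of the departed species; conjugate-acid pKₐ is the usual yardstick (lower pKₐ → better LG).
N₂: no meaningful conjugate acid; N₂ departs as an exceptionally stable neutral molecule
I⁻: pKₐ(HI) ≈ -10
NO₃⁻: pKₐ(HNO₃) ≈ -1.3
HCOO⁻: pKₐ(HCOOH) ≈ 3.8
PhO⁻: pKₐ(C₆H₅OH (phenol)) ≈ 10
OH⁻: pKₐ(H₂O) ≈ 15.7
NH₂⁻: pKₐ(NH₃) ≈ 38
Listed from poorest to best leaving group as asked.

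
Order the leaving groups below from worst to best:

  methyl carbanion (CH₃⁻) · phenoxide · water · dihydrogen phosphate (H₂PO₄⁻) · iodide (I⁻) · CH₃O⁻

iodide (I⁻): pKₐ(HI) ≈ -10 — large, highly polarisable; very weak base
water: pKₐ(H₃O⁺) ≈ -1.7
dihydrogen phosphate (H₂PO₄⁻): pKₐ(H₃PO₄) ≈ 2.1
phenoxide: pKₐ(C₆H₅OH (phenol)) ≈ 10 — resonance into the ring helps, but still a poor LG
CH₃O⁻: pKₐ(CH₃OH) ≈ 15.5 — strong base; alkoxides do not leave unassisted
methyl carbanion (CH₃⁻): pKₐ(CH₄) ≈ 48 — unstabilised carbanion; the worst conceivable leaving group
Listed from poorest to best leaving group as asked.

methyl carbanion (CH₃⁻) < CH₃O⁻ < phenoxide < dihydrogen phosphate (H₂PO₄⁻) < water < iodide (I⁻)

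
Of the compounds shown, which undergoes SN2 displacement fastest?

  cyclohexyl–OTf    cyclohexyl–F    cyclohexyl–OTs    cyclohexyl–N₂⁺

cyclohexyl–N₂⁺

With the same alkyl group throughout, only the leaving group differentiates the rates.
Rank by basicity of the departing species: weakest base leaves most easily.
cyclohexyl–N₂⁺ loses N₂: no meaningful conjugate acid; N₂ departs as an exceptionally stable neutral molecule
cyclohexyl–OTf loses OTf⁻: pKₐ(CF₃SO₃H (triflic acid)) ≈ -14
cyclohexyl–OTs loses OTs⁻: pKₐ(p-CH₃C₆H₄SO₃H (TsOH)) ≈ -2.8
cyclohexyl–F loses F⁻: pKₐ(HF) ≈ 3.2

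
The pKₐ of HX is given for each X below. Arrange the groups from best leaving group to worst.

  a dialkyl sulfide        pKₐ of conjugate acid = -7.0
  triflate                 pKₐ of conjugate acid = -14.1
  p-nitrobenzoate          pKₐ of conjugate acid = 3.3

Lower conjugate-acid pKₐ ⇒ weaker base ⇒ better leaving group.
Sorting by the given values: triflate (-14.1), a dialkyl sulfide (-7.0), p-nitrobenzoate (3.3).

triflate > a dialkyl sulfide > p-nitrobenzoate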